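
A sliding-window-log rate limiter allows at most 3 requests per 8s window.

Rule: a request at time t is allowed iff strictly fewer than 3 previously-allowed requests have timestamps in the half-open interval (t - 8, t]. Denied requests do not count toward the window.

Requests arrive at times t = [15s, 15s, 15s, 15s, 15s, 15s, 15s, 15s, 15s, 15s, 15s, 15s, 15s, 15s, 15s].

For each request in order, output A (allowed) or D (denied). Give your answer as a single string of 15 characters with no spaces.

Tracking allowed requests in the window:
  req#1 t=15s: ALLOW
  req#2 t=15s: ALLOW
  req#3 t=15s: ALLOW
  req#4 t=15s: DENY
  req#5 t=15s: DENY
  req#6 t=15s: DENY
  req#7 t=15s: DENY
  req#8 t=15s: DENY
  req#9 t=15s: DENY
  req#10 t=15s: DENY
  req#11 t=15s: DENY
  req#12 t=15s: DENY
  req#13 t=15s: DENY
  req#14 t=15s: DENY
  req#15 t=15s: DENY

Answer: AAADDDDDDDDDDDD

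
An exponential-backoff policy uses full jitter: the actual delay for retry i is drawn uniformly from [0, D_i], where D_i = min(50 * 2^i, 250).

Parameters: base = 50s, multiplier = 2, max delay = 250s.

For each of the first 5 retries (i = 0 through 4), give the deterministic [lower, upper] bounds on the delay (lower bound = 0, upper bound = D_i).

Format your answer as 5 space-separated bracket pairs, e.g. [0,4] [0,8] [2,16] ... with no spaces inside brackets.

Answer: [0,50] [0,100] [0,200] [0,250] [0,250]

Derivation:
Computing bounds per retry:
  i=0: D_i=min(50*2^0,250)=50, bounds=[0,50]
  i=1: D_i=min(50*2^1,250)=100, bounds=[0,100]
  i=2: D_i=min(50*2^2,250)=200, bounds=[0,200]
  i=3: D_i=min(50*2^3,250)=250, bounds=[0,250]
  i=4: D_i=min(50*2^4,250)=250, bounds=[0,250]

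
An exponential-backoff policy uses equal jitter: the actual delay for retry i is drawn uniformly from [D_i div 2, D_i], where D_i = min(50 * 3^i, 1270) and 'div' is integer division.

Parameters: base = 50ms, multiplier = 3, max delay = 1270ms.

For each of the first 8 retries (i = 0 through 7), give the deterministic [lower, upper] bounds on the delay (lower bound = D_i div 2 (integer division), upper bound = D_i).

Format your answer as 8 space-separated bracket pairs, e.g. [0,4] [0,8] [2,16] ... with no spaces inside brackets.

Answer: [25,50] [75,150] [225,450] [635,1270] [635,1270] [635,1270] [635,1270] [635,1270]

Derivation:
Computing bounds per retry:
  i=0: D_i=min(50*3^0,1270)=50, bounds=[25,50]
  i=1: D_i=min(50*3^1,1270)=150, bounds=[75,150]
  i=2: D_i=min(50*3^2,1270)=450, bounds=[225,450]
  i=3: D_i=min(50*3^3,1270)=1270, bounds=[635,1270]
  i=4: D_i=min(50*3^4,1270)=1270, bounds=[635,1270]
  i=5: D_i=min(50*3^5,1270)=1270, bounds=[635,1270]
  i=6: D_i=min(50*3^6,1270)=1270, bounds=[635,1270]
  i=7: D_i=min(50*3^7,1270)=1270, bounds=[635,1270]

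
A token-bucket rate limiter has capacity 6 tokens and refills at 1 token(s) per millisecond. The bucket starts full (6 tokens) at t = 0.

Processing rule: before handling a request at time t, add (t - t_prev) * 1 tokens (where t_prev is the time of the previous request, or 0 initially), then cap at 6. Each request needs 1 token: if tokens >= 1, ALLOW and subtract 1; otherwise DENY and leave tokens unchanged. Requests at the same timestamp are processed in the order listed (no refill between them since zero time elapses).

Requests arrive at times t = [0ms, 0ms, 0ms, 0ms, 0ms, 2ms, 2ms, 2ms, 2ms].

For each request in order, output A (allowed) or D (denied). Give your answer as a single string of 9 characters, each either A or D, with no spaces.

Answer: AAAAAAAAD

Derivation:
Simulating step by step:
  req#1 t=0ms: ALLOW
  req#2 t=0ms: ALLOW
  req#3 t=0ms: ALLOW
  req#4 t=0ms: ALLOW
  req#5 t=0ms: ALLOW
  req#6 t=2ms: ALLOW
  req#7 t=2ms: ALLOW
  req#8 t=2ms: ALLOW
  req#9 t=2ms: DENY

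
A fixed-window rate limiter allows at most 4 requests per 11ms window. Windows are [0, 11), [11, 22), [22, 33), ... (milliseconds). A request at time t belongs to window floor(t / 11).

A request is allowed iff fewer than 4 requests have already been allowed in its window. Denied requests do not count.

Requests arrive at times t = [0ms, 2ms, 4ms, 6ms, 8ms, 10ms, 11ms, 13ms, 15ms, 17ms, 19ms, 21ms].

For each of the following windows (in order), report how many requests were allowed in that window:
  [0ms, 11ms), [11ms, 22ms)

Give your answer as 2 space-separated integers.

Processing requests:
  req#1 t=0ms (window 0): ALLOW
  req#2 t=2ms (window 0): ALLOW
  req#3 t=4ms (window 0): ALLOW
  req#4 t=6ms (window 0): ALLOW
  req#5 t=8ms (window 0): DENY
  req#6 t=10ms (window 0): DENY
  req#7 t=11ms (window 1): ALLOW
  req#8 t=13ms (window 1): ALLOW
  req#9 t=15ms (window 1): ALLOW
  req#10 t=17ms (window 1): ALLOW
  req#11 t=19ms (window 1): DENY
  req#12 t=21ms (window 1): DENY

Allowed counts by window: 4 4

Answer: 4 4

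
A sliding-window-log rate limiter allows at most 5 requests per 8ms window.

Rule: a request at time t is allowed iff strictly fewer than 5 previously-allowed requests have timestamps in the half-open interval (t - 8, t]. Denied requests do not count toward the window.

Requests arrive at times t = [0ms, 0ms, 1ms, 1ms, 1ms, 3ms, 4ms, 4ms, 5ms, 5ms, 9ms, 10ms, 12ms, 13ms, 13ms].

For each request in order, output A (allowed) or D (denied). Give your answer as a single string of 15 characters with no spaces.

Tracking allowed requests in the window:
  req#1 t=0ms: ALLOW
  req#2 t=0ms: ALLOW
  req#3 t=1ms: ALLOW
  req#4 t=1ms: ALLOW
  req#5 t=1ms: ALLOW
  req#6 t=3ms: DENY
  req#7 t=4ms: DENY
  req#8 t=4ms: DENY
  req#9 t=5ms: DENY
  req#10 t=5ms: DENY
  req#11 t=9ms: ALLOW
  req#12 t=10ms: ALLOW
  req#13 t=12ms: ALLOW
  req#14 t=13ms: ALLOW
  req#15 t=13ms: ALLOW

Answer: AAAAADDDDDAAAAA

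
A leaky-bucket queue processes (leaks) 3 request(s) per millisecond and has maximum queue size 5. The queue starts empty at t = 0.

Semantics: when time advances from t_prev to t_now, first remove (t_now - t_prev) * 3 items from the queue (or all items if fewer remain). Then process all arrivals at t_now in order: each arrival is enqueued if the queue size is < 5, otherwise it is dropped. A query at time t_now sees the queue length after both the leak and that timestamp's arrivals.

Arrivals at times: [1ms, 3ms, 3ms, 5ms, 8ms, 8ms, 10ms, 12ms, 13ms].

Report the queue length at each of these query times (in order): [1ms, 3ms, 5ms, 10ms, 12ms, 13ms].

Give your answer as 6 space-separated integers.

Queue lengths at query times:
  query t=1ms: backlog = 1
  query t=3ms: backlog = 2
  query t=5ms: backlog = 1
  query t=10ms: backlog = 1
  query t=12ms: backlog = 1
  query t=13ms: backlog = 1

Answer: 1 2 1 1 1 1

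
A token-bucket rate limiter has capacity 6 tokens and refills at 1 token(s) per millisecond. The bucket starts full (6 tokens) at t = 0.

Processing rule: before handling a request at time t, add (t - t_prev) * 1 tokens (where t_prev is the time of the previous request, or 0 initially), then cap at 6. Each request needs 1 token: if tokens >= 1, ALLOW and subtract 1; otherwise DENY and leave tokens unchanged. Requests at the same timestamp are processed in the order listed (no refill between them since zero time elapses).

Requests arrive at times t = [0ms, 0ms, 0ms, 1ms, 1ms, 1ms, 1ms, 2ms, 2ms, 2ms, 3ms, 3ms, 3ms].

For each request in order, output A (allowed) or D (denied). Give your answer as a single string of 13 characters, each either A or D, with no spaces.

Simulating step by step:
  req#1 t=0ms: ALLOW
  req#2 t=0ms: ALLOW
  req#3 t=0ms: ALLOW
  req#4 t=1ms: ALLOW
  req#5 t=1ms: ALLOW
  req#6 t=1ms: ALLOW
  req#7 t=1ms: ALLOW
  req#8 t=2ms: ALLOW
  req#9 t=2ms: DENY
  req#10 t=2ms: DENY
  req#11 t=3ms: ALLOW
  req#12 t=3ms: DENY
  req#13 t=3ms: DENY

Answer: AAAAAAAADDADD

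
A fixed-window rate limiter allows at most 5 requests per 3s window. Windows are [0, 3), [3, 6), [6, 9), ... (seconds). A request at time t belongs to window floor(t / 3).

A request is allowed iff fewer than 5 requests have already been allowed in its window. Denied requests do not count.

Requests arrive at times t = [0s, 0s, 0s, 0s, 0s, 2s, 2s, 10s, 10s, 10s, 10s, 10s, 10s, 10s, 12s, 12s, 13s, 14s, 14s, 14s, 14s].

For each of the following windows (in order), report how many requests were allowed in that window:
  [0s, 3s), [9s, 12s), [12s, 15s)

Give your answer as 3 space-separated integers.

Answer: 5 5 5

Derivation:
Processing requests:
  req#1 t=0s (window 0): ALLOW
  req#2 t=0s (window 0): ALLOW
  req#3 t=0s (window 0): ALLOW
  req#4 t=0s (window 0): ALLOW
  req#5 t=0s (window 0): ALLOW
  req#6 t=2s (window 0): DENY
  req#7 t=2s (window 0): DENY
  req#8 t=10s (window 3): ALLOW
  req#9 t=10s (window 3): ALLOW
  req#10 t=10s (window 3): ALLOW
  req#11 t=10s (window 3): ALLOW
  req#12 t=10s (window 3): ALLOW
  req#13 t=10s (window 3): DENY
  req#14 t=10s (window 3): DENY
  req#15 t=12s (window 4): ALLOW
  req#16 t=12s (window 4): ALLOW
  req#17 t=13s (window 4): ALLOW
  req#18 t=14s (window 4): ALLOW
  req#19 t=14s (window 4): ALLOW
  req#20 t=14s (window 4): DENY
  req#21 t=14s (window 4): DENY

Allowed counts by window: 5 5 5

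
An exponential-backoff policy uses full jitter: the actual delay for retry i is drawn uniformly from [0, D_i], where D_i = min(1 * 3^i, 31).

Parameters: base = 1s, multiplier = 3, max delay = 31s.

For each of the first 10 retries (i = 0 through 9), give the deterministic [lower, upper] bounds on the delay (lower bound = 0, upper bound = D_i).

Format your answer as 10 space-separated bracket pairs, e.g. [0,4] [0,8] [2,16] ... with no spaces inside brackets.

Computing bounds per retry:
  i=0: D_i=min(1*3^0,31)=1, bounds=[0,1]
  i=1: D_i=min(1*3^1,31)=3, bounds=[0,3]
  i=2: D_i=min(1*3^2,31)=9, bounds=[0,9]
  i=3: D_i=min(1*3^3,31)=27, bounds=[0,27]
  i=4: D_i=min(1*3^4,31)=31, bounds=[0,31]
  i=5: D_i=min(1*3^5,31)=31, bounds=[0,31]
  i=6: D_i=min(1*3^6,31)=31, bounds=[0,31]
  i=7: D_i=min(1*3^7,31)=31, bounds=[0,31]
  i=8: D_i=min(1*3^8,31)=31, bounds=[0,31]
  i=9: D_i=min(1*3^9,31)=31, bounds=[0,31]

Answer: [0,1] [0,3] [0,9] [0,27] [0,31] [0,31] [0,31] [0,31] [0,31] [0,31]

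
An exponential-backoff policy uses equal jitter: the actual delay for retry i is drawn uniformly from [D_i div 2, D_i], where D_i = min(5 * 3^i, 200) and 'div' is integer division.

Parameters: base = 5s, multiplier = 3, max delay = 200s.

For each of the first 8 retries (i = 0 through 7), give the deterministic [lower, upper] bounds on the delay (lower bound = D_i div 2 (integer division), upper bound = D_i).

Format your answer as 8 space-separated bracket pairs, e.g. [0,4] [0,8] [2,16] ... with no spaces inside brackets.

Answer: [2,5] [7,15] [22,45] [67,135] [100,200] [100,200] [100,200] [100,200]

Derivation:
Computing bounds per retry:
  i=0: D_i=min(5*3^0,200)=5, bounds=[2,5]
  i=1: D_i=min(5*3^1,200)=15, bounds=[7,15]
  i=2: D_i=min(5*3^2,200)=45, bounds=[22,45]
  i=3: D_i=min(5*3^3,200)=135, bounds=[67,135]
  i=4: D_i=min(5*3^4,200)=200, bounds=[100,200]
  i=5: D_i=min(5*3^5,200)=200, bounds=[100,200]
  i=6: D_i=min(5*3^6,200)=200, bounds=[100,200]
  i=7: D_i=min(5*3^7,200)=200, bounds=[100,200]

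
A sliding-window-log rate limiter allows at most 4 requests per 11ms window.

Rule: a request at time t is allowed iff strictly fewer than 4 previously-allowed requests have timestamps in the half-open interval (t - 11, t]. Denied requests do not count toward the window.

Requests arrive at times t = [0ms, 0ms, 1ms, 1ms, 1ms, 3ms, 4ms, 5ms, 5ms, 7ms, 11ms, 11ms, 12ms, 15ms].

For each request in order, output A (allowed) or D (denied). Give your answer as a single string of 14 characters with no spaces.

Answer: AAAADDDDDDAAAA

Derivation:
Tracking allowed requests in the window:
  req#1 t=0ms: ALLOW
  req#2 t=0ms: ALLOW
  req#3 t=1ms: ALLOW
  req#4 t=1ms: ALLOW
  req#5 t=1ms: DENY
  req#6 t=3ms: DENY
  req#7 t=4ms: DENY
  req#8 t=5ms: DENY
  req#9 t=5ms: DENY
  req#10 t=7ms: DENY
  req#11 t=11ms: ALLOW
  req#12 t=11ms: ALLOW
  req#13 t=12ms: ALLOW
  req#14 t=15ms: ALLOW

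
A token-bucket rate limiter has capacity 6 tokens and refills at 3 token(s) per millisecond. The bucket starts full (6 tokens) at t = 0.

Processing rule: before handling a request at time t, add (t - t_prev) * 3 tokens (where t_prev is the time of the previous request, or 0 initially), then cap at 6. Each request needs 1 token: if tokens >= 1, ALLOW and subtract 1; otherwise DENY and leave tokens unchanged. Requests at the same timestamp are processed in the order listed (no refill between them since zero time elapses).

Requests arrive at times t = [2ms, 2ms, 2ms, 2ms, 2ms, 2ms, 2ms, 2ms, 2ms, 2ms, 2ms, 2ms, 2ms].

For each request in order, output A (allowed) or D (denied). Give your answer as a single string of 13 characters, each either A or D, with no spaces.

Simulating step by step:
  req#1 t=2ms: ALLOW
  req#2 t=2ms: ALLOW
  req#3 t=2ms: ALLOW
  req#4 t=2ms: ALLOW
  req#5 t=2ms: ALLOW
  req#6 t=2ms: ALLOW
  req#7 t=2ms: DENY
  req#8 t=2ms: DENY
  req#9 t=2ms: DENY
  req#10 t=2ms: DENY
  req#11 t=2ms: DENY
  req#12 t=2ms: DENY
  req#13 t=2ms: DENY

Answer: AAAAAADDDDDDD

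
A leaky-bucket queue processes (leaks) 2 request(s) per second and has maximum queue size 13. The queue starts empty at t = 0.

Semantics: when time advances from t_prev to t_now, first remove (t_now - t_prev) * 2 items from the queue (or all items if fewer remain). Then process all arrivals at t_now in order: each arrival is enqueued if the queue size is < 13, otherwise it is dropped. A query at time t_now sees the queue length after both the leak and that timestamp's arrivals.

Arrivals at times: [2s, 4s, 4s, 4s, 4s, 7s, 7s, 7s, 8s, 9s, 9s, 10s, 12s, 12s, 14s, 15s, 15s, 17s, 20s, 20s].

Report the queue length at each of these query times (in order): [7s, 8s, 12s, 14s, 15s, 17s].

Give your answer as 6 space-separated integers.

Queue lengths at query times:
  query t=7s: backlog = 3
  query t=8s: backlog = 2
  query t=12s: backlog = 2
  query t=14s: backlog = 1
  query t=15s: backlog = 2
  query t=17s: backlog = 1

Answer: 3 2 2 1 2 1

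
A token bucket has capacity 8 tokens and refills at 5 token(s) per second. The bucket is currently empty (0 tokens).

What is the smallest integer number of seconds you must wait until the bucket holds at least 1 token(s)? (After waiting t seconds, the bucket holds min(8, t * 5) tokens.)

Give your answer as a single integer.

Need t * 5 >= 1, so t >= 1/5.
Smallest integer t = ceil(1/5) = 1.

Answer: 1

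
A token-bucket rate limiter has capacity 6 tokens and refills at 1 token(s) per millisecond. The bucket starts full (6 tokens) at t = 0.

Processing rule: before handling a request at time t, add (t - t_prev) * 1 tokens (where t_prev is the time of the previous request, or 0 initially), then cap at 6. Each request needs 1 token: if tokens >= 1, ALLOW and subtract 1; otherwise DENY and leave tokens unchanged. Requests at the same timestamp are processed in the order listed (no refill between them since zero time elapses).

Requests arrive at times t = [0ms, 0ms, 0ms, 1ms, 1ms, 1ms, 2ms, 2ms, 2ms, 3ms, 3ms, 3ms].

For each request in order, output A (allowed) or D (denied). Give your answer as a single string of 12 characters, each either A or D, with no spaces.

Simulating step by step:
  req#1 t=0ms: ALLOW
  req#2 t=0ms: ALLOW
  req#3 t=0ms: ALLOW
  req#4 t=1ms: ALLOW
  req#5 t=1ms: ALLOW
  req#6 t=1ms: ALLOW
  req#7 t=2ms: ALLOW
  req#8 t=2ms: ALLOW
  req#9 t=2ms: DENY
  req#10 t=3ms: ALLOW
  req#11 t=3ms: DENY
  req#12 t=3ms: DENY

Answer: AAAAAAAADADD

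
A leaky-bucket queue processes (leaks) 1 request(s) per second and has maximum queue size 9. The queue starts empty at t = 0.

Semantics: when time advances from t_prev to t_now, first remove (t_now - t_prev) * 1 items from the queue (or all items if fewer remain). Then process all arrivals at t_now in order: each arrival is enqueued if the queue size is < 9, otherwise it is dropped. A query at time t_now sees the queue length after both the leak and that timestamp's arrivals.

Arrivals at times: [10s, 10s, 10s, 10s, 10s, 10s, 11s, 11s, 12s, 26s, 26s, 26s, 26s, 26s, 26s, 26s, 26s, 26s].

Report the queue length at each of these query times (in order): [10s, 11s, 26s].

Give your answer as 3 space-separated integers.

Queue lengths at query times:
  query t=10s: backlog = 6
  query t=11s: backlog = 7
  query t=26s: backlog = 9

Answer: 6 7 9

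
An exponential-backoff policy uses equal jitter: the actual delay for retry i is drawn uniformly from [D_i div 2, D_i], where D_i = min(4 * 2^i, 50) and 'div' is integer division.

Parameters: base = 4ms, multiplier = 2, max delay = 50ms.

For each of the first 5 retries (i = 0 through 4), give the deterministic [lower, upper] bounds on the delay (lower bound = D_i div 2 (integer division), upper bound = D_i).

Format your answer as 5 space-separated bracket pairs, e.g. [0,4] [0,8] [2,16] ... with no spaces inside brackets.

Answer: [2,4] [4,8] [8,16] [16,32] [25,50]

Derivation:
Computing bounds per retry:
  i=0: D_i=min(4*2^0,50)=4, bounds=[2,4]
  i=1: D_i=min(4*2^1,50)=8, bounds=[4,8]
  i=2: D_i=min(4*2^2,50)=16, bounds=[8,16]
  i=3: D_i=min(4*2^3,50)=32, bounds=[16,32]
  i=4: D_i=min(4*2^4,50)=50, bounds=[25,50]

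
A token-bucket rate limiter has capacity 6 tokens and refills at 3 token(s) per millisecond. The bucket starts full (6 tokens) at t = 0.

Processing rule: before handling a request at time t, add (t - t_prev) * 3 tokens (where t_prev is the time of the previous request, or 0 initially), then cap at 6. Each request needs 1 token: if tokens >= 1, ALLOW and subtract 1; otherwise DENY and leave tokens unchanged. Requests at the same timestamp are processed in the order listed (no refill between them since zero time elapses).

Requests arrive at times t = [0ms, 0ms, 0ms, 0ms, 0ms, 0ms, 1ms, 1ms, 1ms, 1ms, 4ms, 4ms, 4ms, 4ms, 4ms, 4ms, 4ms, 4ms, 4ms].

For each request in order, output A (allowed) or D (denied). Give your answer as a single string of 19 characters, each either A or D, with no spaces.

Simulating step by step:
  req#1 t=0ms: ALLOW
  req#2 t=0ms: ALLOW
  req#3 t=0ms: ALLOW
  req#4 t=0ms: ALLOW
  req#5 t=0ms: ALLOW
  req#6 t=0ms: ALLOW
  req#7 t=1ms: ALLOW
  req#8 t=1ms: ALLOW
  req#9 t=1ms: ALLOW
  req#10 t=1ms: DENY
  req#11 t=4ms: ALLOW
  req#12 t=4ms: ALLOW
  req#13 t=4ms: ALLOW
  req#14 t=4ms: ALLOW
  req#15 t=4ms: ALLOW
  req#16 t=4ms: ALLOW
  req#17 t=4ms: DENY
  req#18 t=4ms: DENY
  req#19 t=4ms: DENY

Answer: AAAAAAAAADAAAAAADDD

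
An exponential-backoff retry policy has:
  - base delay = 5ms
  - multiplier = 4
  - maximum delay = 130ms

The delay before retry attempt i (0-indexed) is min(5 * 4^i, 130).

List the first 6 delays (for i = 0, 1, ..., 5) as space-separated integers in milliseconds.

Computing each delay:
  i=0: min(5*4^0, 130) = 5
  i=1: min(5*4^1, 130) = 20
  i=2: min(5*4^2, 130) = 80
  i=3: min(5*4^3, 130) = 130
  i=4: min(5*4^4, 130) = 130
  i=5: min(5*4^5, 130) = 130

Answer: 5 20 80 130 130 130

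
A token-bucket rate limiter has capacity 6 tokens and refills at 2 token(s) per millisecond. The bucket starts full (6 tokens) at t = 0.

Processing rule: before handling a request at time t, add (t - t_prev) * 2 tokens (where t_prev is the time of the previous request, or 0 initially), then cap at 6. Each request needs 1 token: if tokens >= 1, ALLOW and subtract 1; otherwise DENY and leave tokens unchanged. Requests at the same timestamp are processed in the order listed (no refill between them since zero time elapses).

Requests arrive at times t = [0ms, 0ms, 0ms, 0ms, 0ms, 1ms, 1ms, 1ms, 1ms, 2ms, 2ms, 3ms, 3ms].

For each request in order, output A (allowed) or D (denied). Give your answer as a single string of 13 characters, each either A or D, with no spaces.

Simulating step by step:
  req#1 t=0ms: ALLOW
  req#2 t=0ms: ALLOW
  req#3 t=0ms: ALLOW
  req#4 t=0ms: ALLOW
  req#5 t=0ms: ALLOW
  req#6 t=1ms: ALLOW
  req#7 t=1ms: ALLOW
  req#8 t=1ms: ALLOW
  req#9 t=1ms: DENY
  req#10 t=2ms: ALLOW
  req#11 t=2ms: ALLOW
  req#12 t=3ms: ALLOW
  req#13 t=3ms: ALLOW

Answer: AAAAAAAADAAAA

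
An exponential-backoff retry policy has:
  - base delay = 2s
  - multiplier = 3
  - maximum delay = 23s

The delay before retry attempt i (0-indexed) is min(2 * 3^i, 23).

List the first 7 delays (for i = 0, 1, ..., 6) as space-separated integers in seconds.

Computing each delay:
  i=0: min(2*3^0, 23) = 2
  i=1: min(2*3^1, 23) = 6
  i=2: min(2*3^2, 23) = 18
  i=3: min(2*3^3, 23) = 23
  i=4: min(2*3^4, 23) = 23
  i=5: min(2*3^5, 23) = 23
  i=6: min(2*3^6, 23) = 23

Answer: 2 6 18 23 23 23 23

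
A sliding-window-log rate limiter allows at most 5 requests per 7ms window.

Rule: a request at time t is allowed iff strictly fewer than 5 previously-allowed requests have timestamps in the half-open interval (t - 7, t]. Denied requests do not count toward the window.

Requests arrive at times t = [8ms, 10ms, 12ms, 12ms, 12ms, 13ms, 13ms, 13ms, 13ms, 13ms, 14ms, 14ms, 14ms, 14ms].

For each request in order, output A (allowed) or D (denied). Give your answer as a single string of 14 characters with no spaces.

Tracking allowed requests in the window:
  req#1 t=8ms: ALLOW
  req#2 t=10ms: ALLOW
  req#3 t=12ms: ALLOW
  req#4 t=12ms: ALLOW
  req#5 t=12ms: ALLOW
  req#6 t=13ms: DENY
  req#7 t=13ms: DENY
  req#8 t=13ms: DENY
  req#9 t=13ms: DENY
  req#10 t=13ms: DENY
  req#11 t=14ms: DENY
  req#12 t=14ms: DENY
  req#13 t=14ms: DENY
  req#14 t=14ms: DENY

Answer: AAAAADDDDDDDDD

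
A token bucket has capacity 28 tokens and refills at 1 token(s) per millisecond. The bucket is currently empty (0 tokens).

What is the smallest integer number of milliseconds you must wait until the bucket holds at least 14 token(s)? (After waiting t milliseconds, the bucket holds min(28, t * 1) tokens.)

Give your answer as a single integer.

Need t * 1 >= 14, so t >= 14/1.
Smallest integer t = ceil(14/1) = 14.

Answer: 14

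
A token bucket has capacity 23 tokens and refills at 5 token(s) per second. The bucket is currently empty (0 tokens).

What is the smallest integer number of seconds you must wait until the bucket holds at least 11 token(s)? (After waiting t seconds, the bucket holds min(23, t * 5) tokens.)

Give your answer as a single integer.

Need t * 5 >= 11, so t >= 11/5.
Smallest integer t = ceil(11/5) = 3.

Answer: 3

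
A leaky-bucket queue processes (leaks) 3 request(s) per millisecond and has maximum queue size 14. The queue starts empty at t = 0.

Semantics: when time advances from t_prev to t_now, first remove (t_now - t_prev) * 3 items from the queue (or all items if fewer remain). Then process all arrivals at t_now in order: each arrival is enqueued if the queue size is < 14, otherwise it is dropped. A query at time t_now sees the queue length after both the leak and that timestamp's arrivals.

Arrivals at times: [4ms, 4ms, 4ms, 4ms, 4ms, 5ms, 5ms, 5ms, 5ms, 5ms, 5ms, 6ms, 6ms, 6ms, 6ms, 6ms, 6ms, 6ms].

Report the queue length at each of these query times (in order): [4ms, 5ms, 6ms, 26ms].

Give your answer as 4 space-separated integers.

Answer: 5 8 12 0

Derivation:
Queue lengths at query times:
  query t=4ms: backlog = 5
  query t=5ms: backlog = 8
  query t=6ms: backlog = 12
  query t=26ms: backlog = 0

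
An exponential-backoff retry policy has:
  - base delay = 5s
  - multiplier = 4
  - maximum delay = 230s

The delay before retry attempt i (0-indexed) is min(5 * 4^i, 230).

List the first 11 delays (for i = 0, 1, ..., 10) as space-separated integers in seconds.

Computing each delay:
  i=0: min(5*4^0, 230) = 5
  i=1: min(5*4^1, 230) = 20
  i=2: min(5*4^2, 230) = 80
  i=3: min(5*4^3, 230) = 230
  i=4: min(5*4^4, 230) = 230
  i=5: min(5*4^5, 230) = 230
  i=6: min(5*4^6, 230) = 230
  i=7: min(5*4^7, 230) = 230
  i=8: min(5*4^8, 230) = 230
  i=9: min(5*4^9, 230) = 230
  i=10: min(5*4^10, 230) = 230

Answer: 5 20 80 230 230 230 230 230 230 230 230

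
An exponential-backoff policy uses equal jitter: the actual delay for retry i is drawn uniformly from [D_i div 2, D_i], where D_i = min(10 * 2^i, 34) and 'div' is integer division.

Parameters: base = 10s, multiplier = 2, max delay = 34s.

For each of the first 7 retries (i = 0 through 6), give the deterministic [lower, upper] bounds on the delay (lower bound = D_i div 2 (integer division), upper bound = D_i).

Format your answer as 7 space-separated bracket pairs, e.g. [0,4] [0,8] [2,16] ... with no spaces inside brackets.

Answer: [5,10] [10,20] [17,34] [17,34] [17,34] [17,34] [17,34]

Derivation:
Computing bounds per retry:
  i=0: D_i=min(10*2^0,34)=10, bounds=[5,10]
  i=1: D_i=min(10*2^1,34)=20, bounds=[10,20]
  i=2: D_i=min(10*2^2,34)=34, bounds=[17,34]
  i=3: D_i=min(10*2^3,34)=34, bounds=[17,34]
  i=4: D_i=min(10*2^4,34)=34, bounds=[17,34]
  i=5: D_i=min(10*2^5,34)=34, bounds=[17,34]
  i=6: D_i=min(10*2^6,34)=34, bounds=[17,34]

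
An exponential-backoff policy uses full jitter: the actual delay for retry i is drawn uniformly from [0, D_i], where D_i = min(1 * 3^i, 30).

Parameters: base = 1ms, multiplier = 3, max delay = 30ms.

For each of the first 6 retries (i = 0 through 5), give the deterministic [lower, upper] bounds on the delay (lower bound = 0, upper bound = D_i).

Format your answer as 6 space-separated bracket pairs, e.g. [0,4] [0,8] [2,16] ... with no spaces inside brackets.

Computing bounds per retry:
  i=0: D_i=min(1*3^0,30)=1, bounds=[0,1]
  i=1: D_i=min(1*3^1,30)=3, bounds=[0,3]
  i=2: D_i=min(1*3^2,30)=9, bounds=[0,9]
  i=3: D_i=min(1*3^3,30)=27, bounds=[0,27]
  i=4: D_i=min(1*3^4,30)=30, bounds=[0,30]
  i=5: D_i=min(1*3^5,30)=30, bounds=[0,30]

Answer: [0,1] [0,3] [0,9] [0,27] [0,30] [0,30]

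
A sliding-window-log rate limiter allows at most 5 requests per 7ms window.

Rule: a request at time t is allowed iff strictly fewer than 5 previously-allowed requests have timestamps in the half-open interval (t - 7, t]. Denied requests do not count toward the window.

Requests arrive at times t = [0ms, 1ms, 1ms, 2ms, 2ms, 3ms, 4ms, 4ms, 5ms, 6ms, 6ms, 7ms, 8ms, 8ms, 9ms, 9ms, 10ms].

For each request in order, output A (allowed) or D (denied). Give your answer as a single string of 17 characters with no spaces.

Tracking allowed requests in the window:
  req#1 t=0ms: ALLOW
  req#2 t=1ms: ALLOW
  req#3 t=1ms: ALLOW
  req#4 t=2ms: ALLOW
  req#5 t=2ms: ALLOW
  req#6 t=3ms: DENY
  req#7 t=4ms: DENY
  req#8 t=4ms: DENY
  req#9 t=5ms: DENY
  req#10 t=6ms: DENY
  req#11 t=6ms: DENY
  req#12 t=7ms: ALLOW
  req#13 t=8ms: ALLOW
  req#14 t=8ms: ALLOW
  req#15 t=9ms: ALLOW
  req#16 t=9ms: ALLOW
  req#17 t=10ms: DENY

Answer: AAAAADDDDDDAAAAAD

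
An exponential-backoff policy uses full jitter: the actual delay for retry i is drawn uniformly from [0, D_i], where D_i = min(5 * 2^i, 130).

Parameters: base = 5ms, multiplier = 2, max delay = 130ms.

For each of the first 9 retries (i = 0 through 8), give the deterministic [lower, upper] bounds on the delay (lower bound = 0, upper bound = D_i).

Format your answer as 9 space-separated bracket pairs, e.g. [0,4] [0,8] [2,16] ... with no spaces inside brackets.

Computing bounds per retry:
  i=0: D_i=min(5*2^0,130)=5, bounds=[0,5]
  i=1: D_i=min(5*2^1,130)=10, bounds=[0,10]
  i=2: D_i=min(5*2^2,130)=20, bounds=[0,20]
  i=3: D_i=min(5*2^3,130)=40, bounds=[0,40]
  i=4: D_i=min(5*2^4,130)=80, bounds=[0,80]
  i=5: D_i=min(5*2^5,130)=130, bounds=[0,130]
  i=6: D_i=min(5*2^6,130)=130, bounds=[0,130]
  i=7: D_i=min(5*2^7,130)=130, bounds=[0,130]
  i=8: D_i=min(5*2^8,130)=130, bounds=[0,130]

Answer: [0,5] [0,10] [0,20] [0,40] [0,80] [0,130] [0,130] [0,130] [0,130]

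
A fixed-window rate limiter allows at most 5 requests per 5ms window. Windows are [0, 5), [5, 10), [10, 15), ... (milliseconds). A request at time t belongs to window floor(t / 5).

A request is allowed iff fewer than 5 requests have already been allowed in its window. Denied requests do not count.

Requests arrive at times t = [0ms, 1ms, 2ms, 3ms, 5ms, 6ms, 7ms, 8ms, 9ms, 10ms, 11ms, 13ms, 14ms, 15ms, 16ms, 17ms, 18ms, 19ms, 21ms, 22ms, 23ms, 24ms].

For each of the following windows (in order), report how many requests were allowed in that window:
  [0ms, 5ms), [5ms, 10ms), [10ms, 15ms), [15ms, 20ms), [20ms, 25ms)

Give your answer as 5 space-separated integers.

Processing requests:
  req#1 t=0ms (window 0): ALLOW
  req#2 t=1ms (window 0): ALLOW
  req#3 t=2ms (window 0): ALLOW
  req#4 t=3ms (window 0): ALLOW
  req#5 t=5ms (window 1): ALLOW
  req#6 t=6ms (window 1): ALLOW
  req#7 t=7ms (window 1): ALLOW
  req#8 t=8ms (window 1): ALLOW
  req#9 t=9ms (window 1): ALLOW
  req#10 t=10ms (window 2): ALLOW
  req#11 t=11ms (window 2): ALLOW
  req#12 t=13ms (window 2): ALLOW
  req#13 t=14ms (window 2): ALLOW
  req#14 t=15ms (window 3): ALLOW
  req#15 t=16ms (window 3): ALLOW
  req#16 t=17ms (window 3): ALLOW
  req#17 t=18ms (window 3): ALLOW
  req#18 t=19ms (window 3): ALLOW
  req#19 t=21ms (window 4): ALLOW
  req#20 t=22ms (window 4): ALLOW
  req#21 t=23ms (window 4): ALLOW
  req#22 t=24ms (window 4): ALLOW

Allowed counts by window: 4 5 4 5 4

Answer: 4 5 4 5 4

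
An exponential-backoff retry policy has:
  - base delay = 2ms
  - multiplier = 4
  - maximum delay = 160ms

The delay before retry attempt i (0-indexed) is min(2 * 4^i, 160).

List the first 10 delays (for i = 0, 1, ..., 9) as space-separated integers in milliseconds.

Computing each delay:
  i=0: min(2*4^0, 160) = 2
  i=1: min(2*4^1, 160) = 8
  i=2: min(2*4^2, 160) = 32
  i=3: min(2*4^3, 160) = 128
  i=4: min(2*4^4, 160) = 160
  i=5: min(2*4^5, 160) = 160
  i=6: min(2*4^6, 160) = 160
  i=7: min(2*4^7, 160) = 160
  i=8: min(2*4^8, 160) = 160
  i=9: min(2*4^9, 160) = 160

Answer: 2 8 32 128 160 160 160 160 160 160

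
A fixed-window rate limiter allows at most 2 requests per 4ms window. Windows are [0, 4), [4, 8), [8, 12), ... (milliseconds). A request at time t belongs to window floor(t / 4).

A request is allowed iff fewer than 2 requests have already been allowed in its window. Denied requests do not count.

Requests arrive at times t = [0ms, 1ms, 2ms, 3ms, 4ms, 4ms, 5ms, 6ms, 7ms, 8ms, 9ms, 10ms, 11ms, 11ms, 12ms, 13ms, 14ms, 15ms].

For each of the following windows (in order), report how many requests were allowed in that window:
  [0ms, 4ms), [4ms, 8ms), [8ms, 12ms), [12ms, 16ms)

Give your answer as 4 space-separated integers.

Answer: 2 2 2 2

Derivation:
Processing requests:
  req#1 t=0ms (window 0): ALLOW
  req#2 t=1ms (window 0): ALLOW
  req#3 t=2ms (window 0): DENY
  req#4 t=3ms (window 0): DENY
  req#5 t=4ms (window 1): ALLOW
  req#6 t=4ms (window 1): ALLOW
  req#7 t=5ms (window 1): DENY
  req#8 t=6ms (window 1): DENY
  req#9 t=7ms (window 1): DENY
  req#10 t=8ms (window 2): ALLOW
  req#11 t=9ms (window 2): ALLOW
  req#12 t=10ms (window 2): DENY
  req#13 t=11ms (window 2): DENY
  req#14 t=11ms (window 2): DENY
  req#15 t=12ms (window 3): ALLOW
  req#16 t=13ms (window 3): ALLOW
  req#17 t=14ms (window 3): DENY
  req#18 t=15ms (window 3): DENY

Allowed counts by window: 2 2 2 2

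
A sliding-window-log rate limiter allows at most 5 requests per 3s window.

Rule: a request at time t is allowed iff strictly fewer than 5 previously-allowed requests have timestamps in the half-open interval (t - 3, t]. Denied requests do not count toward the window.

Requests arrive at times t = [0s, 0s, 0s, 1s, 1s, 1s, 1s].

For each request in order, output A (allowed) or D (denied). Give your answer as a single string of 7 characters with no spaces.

Tracking allowed requests in the window:
  req#1 t=0s: ALLOW
  req#2 t=0s: ALLOW
  req#3 t=0s: ALLOW
  req#4 t=1s: ALLOW
  req#5 t=1s: ALLOW
  req#6 t=1s: DENY
  req#7 t=1s: DENY

Answer: AAAAADD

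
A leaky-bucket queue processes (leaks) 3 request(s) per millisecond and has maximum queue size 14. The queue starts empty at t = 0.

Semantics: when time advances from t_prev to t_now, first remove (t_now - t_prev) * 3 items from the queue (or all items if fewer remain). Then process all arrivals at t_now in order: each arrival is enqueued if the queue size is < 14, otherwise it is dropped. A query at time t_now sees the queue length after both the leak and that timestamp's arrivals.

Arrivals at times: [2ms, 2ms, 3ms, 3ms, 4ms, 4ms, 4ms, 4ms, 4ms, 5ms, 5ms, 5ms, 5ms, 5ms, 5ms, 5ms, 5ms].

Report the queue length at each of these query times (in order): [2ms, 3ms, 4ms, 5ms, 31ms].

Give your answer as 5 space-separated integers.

Answer: 2 2 5 10 0

Derivation:
Queue lengths at query times:
  query t=2ms: backlog = 2
  query t=3ms: backlog = 2
  query t=4ms: backlog = 5
  query t=5ms: backlog = 10
  query t=31ms: backlog = 0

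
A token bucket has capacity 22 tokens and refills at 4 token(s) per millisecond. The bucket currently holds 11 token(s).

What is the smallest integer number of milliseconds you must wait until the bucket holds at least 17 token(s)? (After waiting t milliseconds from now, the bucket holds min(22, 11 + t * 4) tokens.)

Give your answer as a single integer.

Answer: 2

Derivation:
Need 11 + t * 4 >= 17, so t >= 6/4.
Smallest integer t = ceil(6/4) = 2.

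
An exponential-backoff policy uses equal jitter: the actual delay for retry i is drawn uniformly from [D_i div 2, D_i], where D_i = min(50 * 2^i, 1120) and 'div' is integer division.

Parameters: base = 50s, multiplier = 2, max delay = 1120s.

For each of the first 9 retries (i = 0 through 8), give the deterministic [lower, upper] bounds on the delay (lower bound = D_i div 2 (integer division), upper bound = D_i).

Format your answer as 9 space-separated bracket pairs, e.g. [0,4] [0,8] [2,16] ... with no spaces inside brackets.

Answer: [25,50] [50,100] [100,200] [200,400] [400,800] [560,1120] [560,1120] [560,1120] [560,1120]

Derivation:
Computing bounds per retry:
  i=0: D_i=min(50*2^0,1120)=50, bounds=[25,50]
  i=1: D_i=min(50*2^1,1120)=100, bounds=[50,100]
  i=2: D_i=min(50*2^2,1120)=200, bounds=[100,200]
  i=3: D_i=min(50*2^3,1120)=400, bounds=[200,400]
  i=4: D_i=min(50*2^4,1120)=800, bounds=[400,800]
  i=5: D_i=min(50*2^5,1120)=1120, bounds=[560,1120]
  i=6: D_i=min(50*2^6,1120)=1120, bounds=[560,1120]
  i=7: D_i=min(50*2^7,1120)=1120, bounds=[560,1120]
  i=8: D_i=min(50*2^8,1120)=1120, bounds=[560,1120]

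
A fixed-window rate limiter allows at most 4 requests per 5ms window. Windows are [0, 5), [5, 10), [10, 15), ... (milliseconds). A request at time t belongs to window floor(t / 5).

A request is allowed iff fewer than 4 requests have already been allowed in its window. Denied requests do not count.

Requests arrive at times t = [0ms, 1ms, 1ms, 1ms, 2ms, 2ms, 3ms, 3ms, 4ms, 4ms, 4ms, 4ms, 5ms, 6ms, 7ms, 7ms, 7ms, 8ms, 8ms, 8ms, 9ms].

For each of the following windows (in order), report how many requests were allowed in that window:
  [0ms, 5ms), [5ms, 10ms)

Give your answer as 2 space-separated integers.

Processing requests:
  req#1 t=0ms (window 0): ALLOW
  req#2 t=1ms (window 0): ALLOW
  req#3 t=1ms (window 0): ALLOW
  req#4 t=1ms (window 0): ALLOW
  req#5 t=2ms (window 0): DENY
  req#6 t=2ms (window 0): DENY
  req#7 t=3ms (window 0): DENY
  req#8 t=3ms (window 0): DENY
  req#9 t=4ms (window 0): DENY
  req#10 t=4ms (window 0): DENY
  req#11 t=4ms (window 0): DENY
  req#12 t=4ms (window 0): DENY
  req#13 t=5ms (window 1): ALLOW
  req#14 t=6ms (window 1): ALLOW
  req#15 t=7ms (window 1): ALLOW
  req#16 t=7ms (window 1): ALLOW
  req#17 t=7ms (window 1): DENY
  req#18 t=8ms (window 1): DENY
  req#19 t=8ms (window 1): DENY
  req#20 t=8ms (window 1): DENY
  req#21 t=9ms (window 1): DENY

Allowed counts by window: 4 4

Answer: 4 4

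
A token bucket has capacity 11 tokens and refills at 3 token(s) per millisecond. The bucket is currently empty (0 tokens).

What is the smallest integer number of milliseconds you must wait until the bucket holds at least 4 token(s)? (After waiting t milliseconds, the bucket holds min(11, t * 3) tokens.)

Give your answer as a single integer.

Answer: 2

Derivation:
Need t * 3 >= 4, so t >= 4/3.
Smallest integer t = ceil(4/3) = 2.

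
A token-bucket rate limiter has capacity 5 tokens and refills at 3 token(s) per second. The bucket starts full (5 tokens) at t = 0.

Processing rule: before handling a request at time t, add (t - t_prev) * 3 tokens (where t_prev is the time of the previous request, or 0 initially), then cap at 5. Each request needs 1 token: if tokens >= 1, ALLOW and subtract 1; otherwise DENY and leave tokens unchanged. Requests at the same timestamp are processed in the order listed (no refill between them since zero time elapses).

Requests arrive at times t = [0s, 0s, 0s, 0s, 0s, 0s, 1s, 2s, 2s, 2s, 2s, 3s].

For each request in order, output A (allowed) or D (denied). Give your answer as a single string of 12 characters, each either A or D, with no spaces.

Simulating step by step:
  req#1 t=0s: ALLOW
  req#2 t=0s: ALLOW
  req#3 t=0s: ALLOW
  req#4 t=0s: ALLOW
  req#5 t=0s: ALLOW
  req#6 t=0s: DENY
  req#7 t=1s: ALLOW
  req#8 t=2s: ALLOW
  req#9 t=2s: ALLOW
  req#10 t=2s: ALLOW
  req#11 t=2s: ALLOW
  req#12 t=3s: ALLOW

Answer: AAAAADAAAAAA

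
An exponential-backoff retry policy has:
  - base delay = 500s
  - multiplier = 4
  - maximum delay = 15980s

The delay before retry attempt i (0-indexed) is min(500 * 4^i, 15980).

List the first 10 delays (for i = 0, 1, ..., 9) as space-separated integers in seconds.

Answer: 500 2000 8000 15980 15980 15980 15980 15980 15980 15980

Derivation:
Computing each delay:
  i=0: min(500*4^0, 15980) = 500
  i=1: min(500*4^1, 15980) = 2000
  i=2: min(500*4^2, 15980) = 8000
  i=3: min(500*4^3, 15980) = 15980
  i=4: min(500*4^4, 15980) = 15980
  i=5: min(500*4^5, 15980) = 15980
  i=6: min(500*4^6, 15980) = 15980
  i=7: min(500*4^7, 15980) = 15980
  i=8: min(500*4^8, 15980) = 15980
  i=9: min(500*4^9, 15980) = 15980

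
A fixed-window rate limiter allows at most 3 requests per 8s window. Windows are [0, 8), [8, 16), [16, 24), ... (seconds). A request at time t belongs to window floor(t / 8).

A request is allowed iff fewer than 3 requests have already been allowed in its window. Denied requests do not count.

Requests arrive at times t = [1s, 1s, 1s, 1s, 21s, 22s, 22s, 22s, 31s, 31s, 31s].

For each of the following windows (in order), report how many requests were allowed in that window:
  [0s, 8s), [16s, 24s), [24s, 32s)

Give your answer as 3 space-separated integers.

Processing requests:
  req#1 t=1s (window 0): ALLOW
  req#2 t=1s (window 0): ALLOW
  req#3 t=1s (window 0): ALLOW
  req#4 t=1s (window 0): DENY
  req#5 t=21s (window 2): ALLOW
  req#6 t=22s (window 2): ALLOW
  req#7 t=22s (window 2): ALLOW
  req#8 t=22s (window 2): DENY
  req#9 t=31s (window 3): ALLOW
  req#10 t=31s (window 3): ALLOW
  req#11 t=31s (window 3): ALLOW

Allowed counts by window: 3 3 3

Answer: 3 3 3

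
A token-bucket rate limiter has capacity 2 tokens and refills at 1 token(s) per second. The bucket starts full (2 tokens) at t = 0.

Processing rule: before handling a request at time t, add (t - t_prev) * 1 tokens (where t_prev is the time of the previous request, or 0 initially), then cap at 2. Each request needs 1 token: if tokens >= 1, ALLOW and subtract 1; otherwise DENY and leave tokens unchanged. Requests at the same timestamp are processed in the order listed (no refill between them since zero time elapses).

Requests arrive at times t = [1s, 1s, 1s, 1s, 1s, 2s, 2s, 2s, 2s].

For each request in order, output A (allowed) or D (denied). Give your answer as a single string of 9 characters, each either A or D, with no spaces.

Answer: AADDDADDD

Derivation:
Simulating step by step:
  req#1 t=1s: ALLOW
  req#2 t=1s: ALLOW
  req#3 t=1s: DENY
  req#4 t=1s: DENY
  req#5 t=1s: DENY
  req#6 t=2s: ALLOW
  req#7 t=2s: DENY
  req#8 t=2s: DENY
  req#9 t=2s: DENY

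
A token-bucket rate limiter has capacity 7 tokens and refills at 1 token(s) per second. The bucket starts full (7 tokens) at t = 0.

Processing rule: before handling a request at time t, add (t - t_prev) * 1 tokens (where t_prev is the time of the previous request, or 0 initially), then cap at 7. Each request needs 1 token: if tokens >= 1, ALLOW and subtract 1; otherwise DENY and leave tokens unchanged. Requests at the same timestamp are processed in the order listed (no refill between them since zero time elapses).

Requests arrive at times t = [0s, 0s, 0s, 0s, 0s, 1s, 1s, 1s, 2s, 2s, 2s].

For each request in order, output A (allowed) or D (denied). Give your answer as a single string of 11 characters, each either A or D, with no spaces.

Simulating step by step:
  req#1 t=0s: ALLOW
  req#2 t=0s: ALLOW
  req#3 t=0s: ALLOW
  req#4 t=0s: ALLOW
  req#5 t=0s: ALLOW
  req#6 t=1s: ALLOW
  req#7 t=1s: ALLOW
  req#8 t=1s: ALLOW
  req#9 t=2s: ALLOW
  req#10 t=2s: DENY
  req#11 t=2s: DENY

Answer: AAAAAAAAADD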